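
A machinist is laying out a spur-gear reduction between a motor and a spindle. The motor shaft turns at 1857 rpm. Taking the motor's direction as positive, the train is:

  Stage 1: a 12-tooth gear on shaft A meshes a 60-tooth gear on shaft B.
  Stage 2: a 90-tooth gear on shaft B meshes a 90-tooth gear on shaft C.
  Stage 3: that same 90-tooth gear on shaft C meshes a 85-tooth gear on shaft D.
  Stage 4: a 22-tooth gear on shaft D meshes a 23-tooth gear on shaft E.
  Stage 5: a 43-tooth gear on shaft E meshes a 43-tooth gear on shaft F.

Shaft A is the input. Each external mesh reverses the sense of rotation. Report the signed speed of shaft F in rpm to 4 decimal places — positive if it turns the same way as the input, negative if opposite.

Stage 1 [12T→60T]: ω = 1857.0000×12/60 = 371.4000 rpm, dir flips to −; running = −371.4000
Stage 2 [90T→90T]: ω = 371.4000×90/90 = 371.4000 rpm, dir flips to +; running = +371.4000
Stage 3 [90T→85T]: ω = 371.4000×90/85 = 393.2471 rpm, dir flips to −; running = −393.2471
Stage 4 [22T→23T]: ω = 393.2471×22/23 = 376.1494 rpm, dir flips to +; running = +376.1494
Stage 5 [43T→43T]: ω = 376.1494×43/43 = 376.1494 rpm, dir flips to −; running = −376.1494

-376.1494 rpm (opposite to input, |ω| = 376.1494 rpm)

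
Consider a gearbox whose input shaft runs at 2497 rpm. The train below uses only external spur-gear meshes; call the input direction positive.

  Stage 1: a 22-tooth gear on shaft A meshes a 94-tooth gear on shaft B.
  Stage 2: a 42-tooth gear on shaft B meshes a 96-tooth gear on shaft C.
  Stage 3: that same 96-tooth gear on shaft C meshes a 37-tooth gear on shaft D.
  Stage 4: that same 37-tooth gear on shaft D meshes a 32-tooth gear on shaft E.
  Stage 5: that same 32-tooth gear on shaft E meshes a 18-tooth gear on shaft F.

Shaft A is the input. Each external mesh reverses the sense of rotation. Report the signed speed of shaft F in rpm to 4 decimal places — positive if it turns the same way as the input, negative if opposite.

-1363.6099 rpm (opposite to input, |ω| = 1363.6099 rpm)

Stage 1 [22T→94T]: ω = 2497.0000×22/94 = 584.4043 rpm, dir flips to −; running = −584.4043
Stage 2 [42T→96T]: ω = 584.4043×42/96 = 255.6769 rpm, dir flips to +; running = +255.6769
Stage 3 [96T→37T]: ω = 255.6769×96/37 = 663.3778 rpm, dir flips to −; running = −663.3778
Stage 4 [37T→32T]: ω = 663.3778×37/32 = 767.0306 rpm, dir flips to +; running = +767.0306
Stage 5 [32T→18T]: ω = 767.0306×32/18 = 1363.6099 rpm, dir flips to −; running = −1363.6099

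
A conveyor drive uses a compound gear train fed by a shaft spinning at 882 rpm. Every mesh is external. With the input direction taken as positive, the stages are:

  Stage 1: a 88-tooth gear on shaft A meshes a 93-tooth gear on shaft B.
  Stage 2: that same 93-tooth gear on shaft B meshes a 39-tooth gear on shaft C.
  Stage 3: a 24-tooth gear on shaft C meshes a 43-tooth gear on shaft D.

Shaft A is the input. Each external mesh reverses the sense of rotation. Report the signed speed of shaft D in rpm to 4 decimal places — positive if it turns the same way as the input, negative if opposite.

-1110.7835 rpm (opposite to input, |ω| = 1110.7835 rpm)

Stage 1 [88T→93T]: ω = 882.0000×88/93 = 834.5806 rpm, dir flips to −; running = −834.5806
Stage 2 [93T→39T]: ω = 834.5806×93/39 = 1990.1538 rpm, dir flips to +; running = +1990.1538
Stage 3 [24T→43T]: ω = 1990.1538×24/43 = 1110.7835 rpm, dir flips to −; running = −1110.7835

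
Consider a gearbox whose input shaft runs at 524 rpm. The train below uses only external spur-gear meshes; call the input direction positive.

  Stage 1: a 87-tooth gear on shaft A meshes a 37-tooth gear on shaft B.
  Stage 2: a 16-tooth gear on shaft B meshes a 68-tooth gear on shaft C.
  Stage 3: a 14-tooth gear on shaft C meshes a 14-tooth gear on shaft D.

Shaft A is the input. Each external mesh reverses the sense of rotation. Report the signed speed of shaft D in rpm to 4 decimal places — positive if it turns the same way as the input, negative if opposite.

Stage 1 [87T→37T]: ω = 524.0000×87/37 = 1232.1081 rpm, dir flips to −; running = −1232.1081
Stage 2 [16T→68T]: ω = 1232.1081×16/68 = 289.9078 rpm, dir flips to +; running = +289.9078
Stage 3 [14T→14T]: ω = 289.9078×14/14 = 289.9078 rpm, dir flips to −; running = −289.9078

-289.9078 rpm (opposite to input, |ω| = 289.9078 rpm)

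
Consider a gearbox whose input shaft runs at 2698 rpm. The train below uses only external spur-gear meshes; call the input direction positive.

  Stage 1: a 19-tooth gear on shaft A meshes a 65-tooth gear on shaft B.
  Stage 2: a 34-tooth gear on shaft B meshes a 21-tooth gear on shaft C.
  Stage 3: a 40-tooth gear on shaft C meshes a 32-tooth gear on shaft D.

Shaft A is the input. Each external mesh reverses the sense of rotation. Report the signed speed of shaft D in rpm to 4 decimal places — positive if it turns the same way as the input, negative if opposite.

-1596.0696 rpm (opposite to input, |ω| = 1596.0696 rpm)

Stage 1 [19T→65T]: ω = 2698.0000×19/65 = 788.6462 rpm, dir flips to −; running = −788.6462
Stage 2 [34T→21T]: ω = 788.6462×34/21 = 1276.8557 rpm, dir flips to +; running = +1276.8557
Stage 3 [40T→32T]: ω = 1276.8557×40/32 = 1596.0696 rpm, dir flips to −; running = −1596.0696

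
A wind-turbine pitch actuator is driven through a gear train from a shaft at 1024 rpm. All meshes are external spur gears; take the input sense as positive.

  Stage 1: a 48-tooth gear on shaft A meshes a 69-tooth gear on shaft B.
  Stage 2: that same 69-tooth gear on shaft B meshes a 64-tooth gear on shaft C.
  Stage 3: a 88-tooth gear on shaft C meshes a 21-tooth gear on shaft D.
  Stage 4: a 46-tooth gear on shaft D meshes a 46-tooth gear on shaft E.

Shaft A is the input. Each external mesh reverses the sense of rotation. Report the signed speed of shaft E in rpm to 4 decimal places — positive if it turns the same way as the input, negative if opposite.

+3218.2857 rpm (same as input, |ω| = 3218.2857 rpm)

Stage 1 [48T→69T]: ω = 1024.0000×48/69 = 712.3478 rpm, dir flips to −; running = −712.3478
Stage 2 [69T→64T]: ω = 712.3478×69/64 = 768.0000 rpm, dir flips to +; running = +768.0000
Stage 3 [88T→21T]: ω = 768.0000×88/21 = 3218.2857 rpm, dir flips to −; running = −3218.2857
Stage 4 [46T→46T]: ω = 3218.2857×46/46 = 3218.2857 rpm, dir flips to +; running = +3218.2857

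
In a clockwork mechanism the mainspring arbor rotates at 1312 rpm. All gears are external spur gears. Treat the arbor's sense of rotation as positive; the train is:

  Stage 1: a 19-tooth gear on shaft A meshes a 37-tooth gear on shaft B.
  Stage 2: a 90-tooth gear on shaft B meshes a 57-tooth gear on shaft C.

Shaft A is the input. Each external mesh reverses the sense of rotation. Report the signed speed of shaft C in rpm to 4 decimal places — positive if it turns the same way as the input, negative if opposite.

+1063.7838 rpm (same as input, |ω| = 1063.7838 rpm)

Stage 1 [19T→37T]: ω = 1312.0000×19/37 = 673.7297 rpm, dir flips to −; running = −673.7297
Stage 2 [90T→57T]: ω = 673.7297×90/57 = 1063.7838 rpm, dir flips to +; running = +1063.7838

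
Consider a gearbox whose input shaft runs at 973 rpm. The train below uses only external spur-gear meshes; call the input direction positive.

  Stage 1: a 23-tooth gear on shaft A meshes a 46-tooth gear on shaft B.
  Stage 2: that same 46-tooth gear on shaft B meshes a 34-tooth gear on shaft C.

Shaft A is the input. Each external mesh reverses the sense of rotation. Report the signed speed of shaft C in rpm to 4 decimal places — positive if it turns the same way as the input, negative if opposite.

+658.2059 rpm (same as input, |ω| = 658.2059 rpm)

Stage 1 [23T→46T]: ω = 973.0000×23/46 = 486.5000 rpm, dir flips to −; running = −486.5000
Stage 2 [46T→34T]: ω = 486.5000×46/34 = 658.2059 rpm, dir flips to +; running = +658.2059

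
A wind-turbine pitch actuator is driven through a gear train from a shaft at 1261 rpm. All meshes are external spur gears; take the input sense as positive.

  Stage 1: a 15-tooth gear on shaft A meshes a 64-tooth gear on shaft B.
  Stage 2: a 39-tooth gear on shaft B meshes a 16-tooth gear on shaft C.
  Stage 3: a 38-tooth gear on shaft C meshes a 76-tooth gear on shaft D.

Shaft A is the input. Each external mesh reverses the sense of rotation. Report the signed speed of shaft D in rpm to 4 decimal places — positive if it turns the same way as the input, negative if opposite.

Stage 1 [15T→64T]: ω = 1261.0000×15/64 = 295.5469 rpm, dir flips to −; running = −295.5469
Stage 2 [39T→16T]: ω = 295.5469×39/16 = 720.3955 rpm, dir flips to +; running = +720.3955
Stage 3 [38T→76T]: ω = 720.3955×38/76 = 360.1978 rpm, dir flips to −; running = −360.1978

-360.1978 rpm (opposite to input, |ω| = 360.1978 rpm)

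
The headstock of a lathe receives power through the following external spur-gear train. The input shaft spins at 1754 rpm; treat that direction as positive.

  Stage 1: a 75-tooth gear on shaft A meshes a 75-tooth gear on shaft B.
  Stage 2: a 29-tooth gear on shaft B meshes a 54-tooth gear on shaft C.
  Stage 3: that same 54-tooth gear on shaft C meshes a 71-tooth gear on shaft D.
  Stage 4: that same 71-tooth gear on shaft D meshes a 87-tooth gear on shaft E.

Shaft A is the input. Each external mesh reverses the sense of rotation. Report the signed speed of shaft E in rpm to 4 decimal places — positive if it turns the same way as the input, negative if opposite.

Stage 1 [75T→75T]: ω = 1754.0000×75/75 = 1754.0000 rpm, dir flips to −; running = −1754.0000
Stage 2 [29T→54T]: ω = 1754.0000×29/54 = 941.9630 rpm, dir flips to +; running = +941.9630
Stage 3 [54T→71T]: ω = 941.9630×54/71 = 716.4225 rpm, dir flips to −; running = −716.4225
Stage 4 [71T→87T]: ω = 716.4225×71/87 = 584.6667 rpm, dir flips to +; running = +584.6667

+584.6667 rpm (same as input, |ω| = 584.6667 rpm)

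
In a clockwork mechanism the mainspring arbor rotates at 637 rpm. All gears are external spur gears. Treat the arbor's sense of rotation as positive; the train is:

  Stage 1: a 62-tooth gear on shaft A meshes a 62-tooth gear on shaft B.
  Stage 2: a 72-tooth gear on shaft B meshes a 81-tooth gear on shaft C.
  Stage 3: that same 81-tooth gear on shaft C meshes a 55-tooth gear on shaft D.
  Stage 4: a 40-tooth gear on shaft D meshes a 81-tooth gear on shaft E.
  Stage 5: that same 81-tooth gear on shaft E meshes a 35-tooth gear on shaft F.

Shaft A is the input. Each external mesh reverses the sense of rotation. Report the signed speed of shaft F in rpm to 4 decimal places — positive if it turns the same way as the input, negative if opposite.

Stage 1 [62T→62T]: ω = 637.0000×62/62 = 637.0000 rpm, dir flips to −; running = −637.0000
Stage 2 [72T→81T]: ω = 637.0000×72/81 = 566.2222 rpm, dir flips to +; running = +566.2222
Stage 3 [81T→55T]: ω = 566.2222×81/55 = 833.8909 rpm, dir flips to −; running = −833.8909
Stage 4 [40T→81T]: ω = 833.8909×40/81 = 411.7980 rpm, dir flips to +; running = +411.7980
Stage 5 [81T→35T]: ω = 411.7980×81/35 = 953.0182 rpm, dir flips to −; running = −953.0182

-953.0182 rpm (opposite to input, |ω| = 953.0182 rpm)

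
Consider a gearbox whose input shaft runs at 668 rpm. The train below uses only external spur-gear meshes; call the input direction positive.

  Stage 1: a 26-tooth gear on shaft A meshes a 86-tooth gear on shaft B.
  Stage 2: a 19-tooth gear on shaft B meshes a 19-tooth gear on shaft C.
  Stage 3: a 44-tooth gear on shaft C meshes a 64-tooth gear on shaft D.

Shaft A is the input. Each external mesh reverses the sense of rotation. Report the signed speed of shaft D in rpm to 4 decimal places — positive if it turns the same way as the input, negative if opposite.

Stage 1 [26T→86T]: ω = 668.0000×26/86 = 201.9535 rpm, dir flips to −; running = −201.9535
Stage 2 [19T→19T]: ω = 201.9535×19/19 = 201.9535 rpm, dir flips to +; running = +201.9535
Stage 3 [44T→64T]: ω = 201.9535×44/64 = 138.8430 rpm, dir flips to −; running = −138.8430

-138.8430 rpm (opposite to input, |ω| = 138.8430 rpm)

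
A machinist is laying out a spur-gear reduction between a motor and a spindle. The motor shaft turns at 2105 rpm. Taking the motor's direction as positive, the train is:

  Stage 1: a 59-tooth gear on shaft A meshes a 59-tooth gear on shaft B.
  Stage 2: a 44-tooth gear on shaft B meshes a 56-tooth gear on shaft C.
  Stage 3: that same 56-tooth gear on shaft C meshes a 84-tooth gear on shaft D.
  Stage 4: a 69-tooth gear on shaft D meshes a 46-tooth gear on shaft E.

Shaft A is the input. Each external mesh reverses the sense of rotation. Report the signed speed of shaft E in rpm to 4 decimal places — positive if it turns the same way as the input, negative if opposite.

+1653.9286 rpm (same as input, |ω| = 1653.9286 rpm)

Stage 1 [59T→59T]: ω = 2105.0000×59/59 = 2105.0000 rpm, dir flips to −; running = −2105.0000
Stage 2 [44T→56T]: ω = 2105.0000×44/56 = 1653.9286 rpm, dir flips to +; running = +1653.9286
Stage 3 [56T→84T]: ω = 1653.9286×56/84 = 1102.6190 rpm, dir flips to −; running = −1102.6190
Stage 4 [69T→46T]: ω = 1102.6190×69/46 = 1653.9286 rpm, dir flips to +; running = +1653.9286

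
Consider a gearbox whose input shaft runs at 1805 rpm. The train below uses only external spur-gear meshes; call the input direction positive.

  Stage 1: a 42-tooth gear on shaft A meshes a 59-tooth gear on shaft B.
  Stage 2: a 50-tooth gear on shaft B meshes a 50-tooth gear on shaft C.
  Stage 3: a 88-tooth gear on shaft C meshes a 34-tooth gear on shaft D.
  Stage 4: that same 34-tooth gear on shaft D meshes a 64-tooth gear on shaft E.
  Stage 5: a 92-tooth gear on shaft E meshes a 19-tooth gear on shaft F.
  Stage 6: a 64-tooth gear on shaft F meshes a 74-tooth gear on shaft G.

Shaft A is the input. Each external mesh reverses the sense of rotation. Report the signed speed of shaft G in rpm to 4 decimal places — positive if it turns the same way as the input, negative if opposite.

+7398.7723 rpm (same as input, |ω| = 7398.7723 rpm)

Stage 1 [42T→59T]: ω = 1805.0000×42/59 = 1284.9153 rpm, dir flips to −; running = −1284.9153
Stage 2 [50T→50T]: ω = 1284.9153×50/50 = 1284.9153 rpm, dir flips to +; running = +1284.9153
Stage 3 [88T→34T]: ω = 1284.9153×88/34 = 3325.6630 rpm, dir flips to −; running = −3325.6630
Stage 4 [34T→64T]: ω = 3325.6630×34/64 = 1766.7585 rpm, dir flips to +; running = +1766.7585
Stage 5 [92T→19T]: ω = 1766.7585×92/19 = 8554.8305 rpm, dir flips to −; running = −8554.8305
Stage 6 [64T→74T]: ω = 8554.8305×64/74 = 7398.7723 rpm, dir flips to +; running = +7398.7723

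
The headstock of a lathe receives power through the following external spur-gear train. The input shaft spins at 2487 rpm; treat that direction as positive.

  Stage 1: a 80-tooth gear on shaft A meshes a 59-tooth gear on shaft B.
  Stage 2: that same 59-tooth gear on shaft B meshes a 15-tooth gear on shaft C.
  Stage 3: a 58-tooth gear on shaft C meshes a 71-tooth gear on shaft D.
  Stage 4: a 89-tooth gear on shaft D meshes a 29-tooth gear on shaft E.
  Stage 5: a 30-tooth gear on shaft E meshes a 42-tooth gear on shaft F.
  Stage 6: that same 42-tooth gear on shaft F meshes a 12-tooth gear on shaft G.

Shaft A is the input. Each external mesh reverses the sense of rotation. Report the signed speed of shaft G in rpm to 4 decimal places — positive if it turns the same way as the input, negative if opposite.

+83133.5211 rpm (same as input, |ω| = 83133.5211 rpm)

Stage 1 [80T→59T]: ω = 2487.0000×80/59 = 3372.2034 rpm, dir flips to −; running = −3372.2034
Stage 2 [59T→15T]: ω = 3372.2034×59/15 = 13264.0000 rpm, dir flips to +; running = +13264.0000
Stage 3 [58T→71T]: ω = 13264.0000×58/71 = 10835.3803 rpm, dir flips to −; running = −10835.3803
Stage 4 [89T→29T]: ω = 10835.3803×89/29 = 33253.4085 rpm, dir flips to +; running = +33253.4085
Stage 5 [30T→42T]: ω = 33253.4085×30/42 = 23752.4346 rpm, dir flips to −; running = −23752.4346
Stage 6 [42T→12T]: ω = 23752.4346×42/12 = 83133.5211 rpm, dir flips to +; running = +83133.5211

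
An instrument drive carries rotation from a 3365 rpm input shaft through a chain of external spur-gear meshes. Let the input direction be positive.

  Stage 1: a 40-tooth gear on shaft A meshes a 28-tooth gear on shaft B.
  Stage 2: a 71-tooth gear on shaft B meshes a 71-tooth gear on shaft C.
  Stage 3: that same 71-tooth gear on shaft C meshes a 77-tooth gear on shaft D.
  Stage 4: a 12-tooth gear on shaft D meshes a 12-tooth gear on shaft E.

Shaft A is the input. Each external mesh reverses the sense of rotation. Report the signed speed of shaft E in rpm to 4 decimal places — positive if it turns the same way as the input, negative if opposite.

Stage 1 [40T→28T]: ω = 3365.0000×40/28 = 4807.1429 rpm, dir flips to −; running = −4807.1429
Stage 2 [71T→71T]: ω = 4807.1429×71/71 = 4807.1429 rpm, dir flips to +; running = +4807.1429
Stage 3 [71T→77T]: ω = 4807.1429×71/77 = 4432.5603 rpm, dir flips to −; running = −4432.5603
Stage 4 [12T→12T]: ω = 4432.5603×12/12 = 4432.5603 rpm, dir flips to +; running = +4432.5603

+4432.5603 rpm (same as input, |ω| = 4432.5603 rpm)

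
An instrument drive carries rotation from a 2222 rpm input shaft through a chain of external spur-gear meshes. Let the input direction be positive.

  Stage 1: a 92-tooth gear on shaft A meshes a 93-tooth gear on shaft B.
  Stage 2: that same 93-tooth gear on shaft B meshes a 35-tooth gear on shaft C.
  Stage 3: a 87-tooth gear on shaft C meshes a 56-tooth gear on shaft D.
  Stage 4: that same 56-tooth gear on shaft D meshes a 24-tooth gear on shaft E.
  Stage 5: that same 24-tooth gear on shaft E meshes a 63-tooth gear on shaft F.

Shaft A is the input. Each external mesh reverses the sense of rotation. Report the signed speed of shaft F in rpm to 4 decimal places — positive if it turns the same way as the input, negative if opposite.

Stage 1 [92T→93T]: ω = 2222.0000×92/93 = 2198.1075 rpm, dir flips to −; running = −2198.1075
Stage 2 [93T→35T]: ω = 2198.1075×93/35 = 5840.6857 rpm, dir flips to +; running = +5840.6857
Stage 3 [87T→56T]: ω = 5840.6857×87/56 = 9073.9224 rpm, dir flips to −; running = −9073.9224
Stage 4 [56T→24T]: ω = 9073.9224×56/24 = 21172.4857 rpm, dir flips to +; running = +21172.4857
Stage 5 [24T→63T]: ω = 21172.4857×24/63 = 8065.7088 rpm, dir flips to −; running = −8065.7088

-8065.7088 rpm (opposite to input, |ω| = 8065.7088 rpm)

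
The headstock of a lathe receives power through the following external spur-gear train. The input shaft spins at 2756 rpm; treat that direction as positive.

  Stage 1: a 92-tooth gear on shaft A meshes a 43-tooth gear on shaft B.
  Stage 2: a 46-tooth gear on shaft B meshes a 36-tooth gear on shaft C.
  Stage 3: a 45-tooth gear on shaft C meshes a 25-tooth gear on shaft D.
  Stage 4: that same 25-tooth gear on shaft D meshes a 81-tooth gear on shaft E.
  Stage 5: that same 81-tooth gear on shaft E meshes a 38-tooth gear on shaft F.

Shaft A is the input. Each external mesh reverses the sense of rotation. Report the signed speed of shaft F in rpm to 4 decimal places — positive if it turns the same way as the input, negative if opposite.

-8922.4235 rpm (opposite to input, |ω| = 8922.4235 rpm)

Stage 1 [92T→43T]: ω = 2756.0000×92/43 = 5896.5581 rpm, dir flips to −; running = −5896.5581
Stage 2 [46T→36T]: ω = 5896.5581×46/36 = 7534.4910 rpm, dir flips to +; running = +7534.4910
Stage 3 [45T→25T]: ω = 7534.4910×45/25 = 13562.0837 rpm, dir flips to −; running = −13562.0837
Stage 4 [25T→81T]: ω = 13562.0837×25/81 = 4185.8283 rpm, dir flips to +; running = +4185.8283
Stage 5 [81T→38T]: ω = 4185.8283×81/38 = 8922.4235 rpm, dir flips to −; running = −8922.4235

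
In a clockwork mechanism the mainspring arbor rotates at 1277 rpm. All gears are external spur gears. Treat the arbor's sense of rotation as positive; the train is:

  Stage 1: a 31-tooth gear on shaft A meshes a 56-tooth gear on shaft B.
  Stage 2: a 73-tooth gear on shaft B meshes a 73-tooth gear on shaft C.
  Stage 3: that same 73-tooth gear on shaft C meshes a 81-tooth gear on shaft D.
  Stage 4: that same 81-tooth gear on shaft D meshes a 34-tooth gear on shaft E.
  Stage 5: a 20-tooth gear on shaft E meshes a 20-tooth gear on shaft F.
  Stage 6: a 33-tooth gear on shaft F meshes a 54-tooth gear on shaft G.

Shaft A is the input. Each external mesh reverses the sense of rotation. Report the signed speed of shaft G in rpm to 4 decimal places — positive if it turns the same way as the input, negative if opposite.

Stage 1 [31T→56T]: ω = 1277.0000×31/56 = 706.9107 rpm, dir flips to −; running = −706.9107
Stage 2 [73T→73T]: ω = 706.9107×73/73 = 706.9107 rpm, dir flips to +; running = +706.9107
Stage 3 [73T→81T]: ω = 706.9107×73/81 = 637.0924 rpm, dir flips to −; running = −637.0924
Stage 4 [81T→34T]: ω = 637.0924×81/34 = 1517.7789 rpm, dir flips to +; running = +1517.7789
Stage 5 [20T→20T]: ω = 1517.7789×20/20 = 1517.7789 rpm, dir flips to −; running = −1517.7789
Stage 6 [33T→54T]: ω = 1517.7789×33/54 = 927.5315 rpm, dir flips to +; running = +927.5315

+927.5315 rpm (same as input, |ω| = 927.5315 rpm)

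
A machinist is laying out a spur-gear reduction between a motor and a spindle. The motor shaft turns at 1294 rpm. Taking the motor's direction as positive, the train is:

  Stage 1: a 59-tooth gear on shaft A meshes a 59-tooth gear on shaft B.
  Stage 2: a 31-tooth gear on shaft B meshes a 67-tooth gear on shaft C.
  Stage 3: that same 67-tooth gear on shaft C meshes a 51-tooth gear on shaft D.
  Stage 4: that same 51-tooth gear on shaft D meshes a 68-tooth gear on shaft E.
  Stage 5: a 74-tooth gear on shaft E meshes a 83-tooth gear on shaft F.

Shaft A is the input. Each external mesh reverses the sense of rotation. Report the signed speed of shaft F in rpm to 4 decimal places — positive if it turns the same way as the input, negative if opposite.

Stage 1 [59T→59T]: ω = 1294.0000×59/59 = 1294.0000 rpm, dir flips to −; running = −1294.0000
Stage 2 [31T→67T]: ω = 1294.0000×31/67 = 598.7164 rpm, dir flips to +; running = +598.7164
Stage 3 [67T→51T]: ω = 598.7164×67/51 = 786.5490 rpm, dir flips to −; running = −786.5490
Stage 4 [51T→68T]: ω = 786.5490×51/68 = 589.9118 rpm, dir flips to +; running = +589.9118
Stage 5 [74T→83T]: ω = 589.9118×74/83 = 525.9454 rpm, dir flips to −; running = −525.9454

-525.9454 rpm (opposite to input, |ω| = 525.9454 rpm)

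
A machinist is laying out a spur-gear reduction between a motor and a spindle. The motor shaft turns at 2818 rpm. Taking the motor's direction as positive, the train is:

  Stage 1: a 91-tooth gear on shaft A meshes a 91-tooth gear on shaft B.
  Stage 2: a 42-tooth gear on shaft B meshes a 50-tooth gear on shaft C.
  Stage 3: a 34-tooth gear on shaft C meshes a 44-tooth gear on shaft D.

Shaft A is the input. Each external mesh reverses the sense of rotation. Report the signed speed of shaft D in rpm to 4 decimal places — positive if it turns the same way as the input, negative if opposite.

Stage 1 [91T→91T]: ω = 2818.0000×91/91 = 2818.0000 rpm, dir flips to −; running = −2818.0000
Stage 2 [42T→50T]: ω = 2818.0000×42/50 = 2367.1200 rpm, dir flips to +; running = +2367.1200
Stage 3 [34T→44T]: ω = 2367.1200×34/44 = 1829.1382 rpm, dir flips to −; running = −1829.1382

-1829.1382 rpm (opposite to input, |ω| = 1829.1382 rpm)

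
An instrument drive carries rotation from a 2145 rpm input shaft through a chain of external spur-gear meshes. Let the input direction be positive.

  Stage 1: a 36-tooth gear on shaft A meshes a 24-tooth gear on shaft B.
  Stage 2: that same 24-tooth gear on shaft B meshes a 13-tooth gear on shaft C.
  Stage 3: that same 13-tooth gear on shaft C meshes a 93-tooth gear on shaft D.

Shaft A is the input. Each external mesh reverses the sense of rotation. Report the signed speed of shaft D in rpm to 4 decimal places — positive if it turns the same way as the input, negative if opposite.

-830.3226 rpm (opposite to input, |ω| = 830.3226 rpm)

Stage 1 [36T→24T]: ω = 2145.0000×36/24 = 3217.5000 rpm, dir flips to −; running = −3217.5000
Stage 2 [24T→13T]: ω = 3217.5000×24/13 = 5940.0000 rpm, dir flips to +; running = +5940.0000
Stage 3 [13T→93T]: ω = 5940.0000×13/93 = 830.3226 rpm, dir flips to −; running = −830.3226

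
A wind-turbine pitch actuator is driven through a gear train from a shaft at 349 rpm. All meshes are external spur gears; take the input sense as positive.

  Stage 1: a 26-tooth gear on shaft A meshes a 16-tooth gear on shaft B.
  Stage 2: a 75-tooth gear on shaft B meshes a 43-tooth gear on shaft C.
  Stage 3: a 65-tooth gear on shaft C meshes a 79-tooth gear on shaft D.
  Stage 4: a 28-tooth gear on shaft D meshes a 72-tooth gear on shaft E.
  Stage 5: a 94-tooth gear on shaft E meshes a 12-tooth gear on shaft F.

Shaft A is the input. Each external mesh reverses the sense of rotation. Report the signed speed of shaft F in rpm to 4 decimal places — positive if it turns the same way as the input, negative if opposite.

Stage 1 [26T→16T]: ω = 349.0000×26/16 = 567.1250 rpm, dir flips to −; running = −567.1250
Stage 2 [75T→43T]: ω = 567.1250×75/43 = 989.1715 rpm, dir flips to +; running = +989.1715
Stage 3 [65T→79T]: ω = 989.1715×65/79 = 813.8753 rpm, dir flips to −; running = −813.8753
Stage 4 [28T→72T]: ω = 813.8753×28/72 = 316.5071 rpm, dir flips to +; running = +316.5071
Stage 5 [94T→12T]: ω = 316.5071×94/12 = 2479.3053 rpm, dir flips to −; running = −2479.3053

-2479.3053 rpm (opposite to input, |ω| = 2479.3053 rpm)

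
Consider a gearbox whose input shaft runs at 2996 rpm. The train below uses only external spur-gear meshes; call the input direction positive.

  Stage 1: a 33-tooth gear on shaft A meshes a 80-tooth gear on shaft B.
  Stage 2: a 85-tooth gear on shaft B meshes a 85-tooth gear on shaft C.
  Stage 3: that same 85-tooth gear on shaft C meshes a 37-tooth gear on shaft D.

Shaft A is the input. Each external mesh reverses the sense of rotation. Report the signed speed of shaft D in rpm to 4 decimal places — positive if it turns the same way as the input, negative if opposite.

Stage 1 [33T→80T]: ω = 2996.0000×33/80 = 1235.8500 rpm, dir flips to −; running = −1235.8500
Stage 2 [85T→85T]: ω = 1235.8500×85/85 = 1235.8500 rpm, dir flips to +; running = +1235.8500
Stage 3 [85T→37T]: ω = 1235.8500×85/37 = 2839.1149 rpm, dir flips to −; running = −2839.1149

-2839.1149 rpm (opposite to input, |ω| = 2839.1149 rpm)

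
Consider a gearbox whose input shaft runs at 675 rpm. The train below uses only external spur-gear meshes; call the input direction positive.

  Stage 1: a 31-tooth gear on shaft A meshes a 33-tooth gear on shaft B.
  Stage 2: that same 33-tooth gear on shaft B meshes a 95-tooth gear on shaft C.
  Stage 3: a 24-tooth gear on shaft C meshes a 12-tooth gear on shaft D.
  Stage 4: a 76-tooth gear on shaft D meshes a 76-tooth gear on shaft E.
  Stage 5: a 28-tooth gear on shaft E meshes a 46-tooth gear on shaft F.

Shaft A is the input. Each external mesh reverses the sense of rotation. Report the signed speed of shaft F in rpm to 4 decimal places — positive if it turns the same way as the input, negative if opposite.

Stage 1 [31T→33T]: ω = 675.0000×31/33 = 634.0909 rpm, dir flips to −; running = −634.0909
Stage 2 [33T→95T]: ω = 634.0909×33/95 = 220.2632 rpm, dir flips to +; running = +220.2632
Stage 3 [24T→12T]: ω = 220.2632×24/12 = 440.5263 rpm, dir flips to −; running = −440.5263
Stage 4 [76T→76T]: ω = 440.5263×76/76 = 440.5263 rpm, dir flips to +; running = +440.5263
Stage 5 [28T→46T]: ω = 440.5263×28/46 = 268.1465 rpm, dir flips to −; running = −268.1465

-268.1465 rpm (opposite to input, |ω| = 268.1465 rpm)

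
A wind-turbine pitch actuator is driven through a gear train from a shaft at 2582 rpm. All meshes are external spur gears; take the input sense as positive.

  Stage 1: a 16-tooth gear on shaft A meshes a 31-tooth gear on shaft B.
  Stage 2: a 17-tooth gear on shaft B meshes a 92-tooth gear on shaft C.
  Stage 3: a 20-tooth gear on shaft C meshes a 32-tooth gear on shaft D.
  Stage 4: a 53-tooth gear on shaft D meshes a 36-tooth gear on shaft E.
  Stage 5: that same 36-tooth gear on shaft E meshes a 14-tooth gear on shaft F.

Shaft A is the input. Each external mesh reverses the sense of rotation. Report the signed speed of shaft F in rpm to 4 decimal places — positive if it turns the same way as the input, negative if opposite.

-582.6443 rpm (opposite to input, |ω| = 582.6443 rpm)

Stage 1 [16T→31T]: ω = 2582.0000×16/31 = 1332.6452 rpm, dir flips to −; running = −1332.6452
Stage 2 [17T→92T]: ω = 1332.6452×17/92 = 246.2496 rpm, dir flips to +; running = +246.2496
Stage 3 [20T→32T]: ω = 246.2496×20/32 = 153.9060 rpm, dir flips to −; running = −153.9060
Stage 4 [53T→36T]: ω = 153.9060×53/36 = 226.5839 rpm, dir flips to +; running = +226.5839
Stage 5 [36T→14T]: ω = 226.5839×36/14 = 582.6443 rpm, dir flips to −; running = −582.6443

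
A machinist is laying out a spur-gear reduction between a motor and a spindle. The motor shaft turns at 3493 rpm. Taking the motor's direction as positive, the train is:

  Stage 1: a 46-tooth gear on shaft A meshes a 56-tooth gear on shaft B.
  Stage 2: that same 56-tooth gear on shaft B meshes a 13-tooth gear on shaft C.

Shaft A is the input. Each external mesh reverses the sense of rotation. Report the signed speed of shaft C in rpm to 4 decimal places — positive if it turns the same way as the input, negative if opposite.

Stage 1 [46T→56T]: ω = 3493.0000×46/56 = 2869.2500 rpm, dir flips to −; running = −2869.2500
Stage 2 [56T→13T]: ω = 2869.2500×56/13 = 12359.8462 rpm, dir flips to +; running = +12359.8462

+12359.8462 rpm (same as input, |ω| = 12359.8462 rpm)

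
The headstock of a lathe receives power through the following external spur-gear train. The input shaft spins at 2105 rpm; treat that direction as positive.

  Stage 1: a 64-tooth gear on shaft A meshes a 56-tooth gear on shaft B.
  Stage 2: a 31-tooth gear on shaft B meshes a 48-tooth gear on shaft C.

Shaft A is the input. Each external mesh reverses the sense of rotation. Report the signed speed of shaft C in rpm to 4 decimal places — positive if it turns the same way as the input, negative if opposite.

+1553.6905 rpm (same as input, |ω| = 1553.6905 rpm)

Stage 1 [64T→56T]: ω = 2105.0000×64/56 = 2405.7143 rpm, dir flips to −; running = −2405.7143
Stage 2 [31T→48T]: ω = 2405.7143×31/48 = 1553.6905 rpm, dir flips to +; running = +1553.6905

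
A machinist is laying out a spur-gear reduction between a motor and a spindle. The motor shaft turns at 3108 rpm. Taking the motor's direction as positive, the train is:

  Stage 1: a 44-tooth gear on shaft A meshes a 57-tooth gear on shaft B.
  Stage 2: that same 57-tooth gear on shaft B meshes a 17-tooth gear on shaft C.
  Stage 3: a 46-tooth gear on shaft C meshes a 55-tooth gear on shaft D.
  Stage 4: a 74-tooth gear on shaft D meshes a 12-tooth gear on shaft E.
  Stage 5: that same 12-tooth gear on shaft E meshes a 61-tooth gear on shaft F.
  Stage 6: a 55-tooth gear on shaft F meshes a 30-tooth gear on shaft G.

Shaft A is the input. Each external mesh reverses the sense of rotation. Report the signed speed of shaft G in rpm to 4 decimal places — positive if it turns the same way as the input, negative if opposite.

+14963.1568 rpm (same as input, |ω| = 14963.1568 rpm)

Stage 1 [44T→57T]: ω = 3108.0000×44/57 = 2399.1579 rpm, dir flips to −; running = −2399.1579
Stage 2 [57T→17T]: ω = 2399.1579×57/17 = 8044.2353 rpm, dir flips to +; running = +8044.2353
Stage 3 [46T→55T]: ω = 8044.2353×46/55 = 6727.9059 rpm, dir flips to −; running = −6727.9059
Stage 4 [74T→12T]: ω = 6727.9059×74/12 = 41488.7529 rpm, dir flips to +; running = +41488.7529
Stage 5 [12T→61T]: ω = 41488.7529×12/61 = 8161.7219 rpm, dir flips to −; running = −8161.7219
Stage 6 [55T→30T]: ω = 8161.7219×55/30 = 14963.1568 rpm, dir flips to +; running = +14963.1568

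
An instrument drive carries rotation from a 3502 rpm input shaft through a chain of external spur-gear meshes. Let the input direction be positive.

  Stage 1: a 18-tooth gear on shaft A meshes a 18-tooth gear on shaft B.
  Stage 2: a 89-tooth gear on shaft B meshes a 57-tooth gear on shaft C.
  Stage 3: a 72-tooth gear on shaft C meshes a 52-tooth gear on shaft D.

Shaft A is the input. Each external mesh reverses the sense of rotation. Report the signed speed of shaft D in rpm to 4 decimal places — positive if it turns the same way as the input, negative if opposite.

-7571.1255 rpm (opposite to input, |ω| = 7571.1255 rpm)

Stage 1 [18T→18T]: ω = 3502.0000×18/18 = 3502.0000 rpm, dir flips to −; running = −3502.0000
Stage 2 [89T→57T]: ω = 3502.0000×89/57 = 5468.0351 rpm, dir flips to +; running = +5468.0351
Stage 3 [72T→52T]: ω = 5468.0351×72/52 = 7571.1255 rpm, dir flips to −; running = −7571.1255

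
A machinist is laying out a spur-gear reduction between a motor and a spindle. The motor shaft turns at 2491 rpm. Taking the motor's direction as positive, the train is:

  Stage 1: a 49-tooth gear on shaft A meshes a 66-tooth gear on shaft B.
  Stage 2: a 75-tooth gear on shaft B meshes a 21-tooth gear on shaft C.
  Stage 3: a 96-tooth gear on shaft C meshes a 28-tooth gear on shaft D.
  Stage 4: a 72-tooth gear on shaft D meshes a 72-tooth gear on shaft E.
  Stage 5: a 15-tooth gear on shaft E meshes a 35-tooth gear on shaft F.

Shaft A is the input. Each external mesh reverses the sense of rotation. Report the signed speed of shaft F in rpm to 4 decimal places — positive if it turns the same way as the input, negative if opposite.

Stage 1 [49T→66T]: ω = 2491.0000×49/66 = 1849.3788 rpm, dir flips to −; running = −1849.3788
Stage 2 [75T→21T]: ω = 1849.3788×75/21 = 6604.9242 rpm, dir flips to +; running = +6604.9242
Stage 3 [96T→28T]: ω = 6604.9242×96/28 = 22645.4545 rpm, dir flips to −; running = −22645.4545
Stage 4 [72T→72T]: ω = 22645.4545×72/72 = 22645.4545 rpm, dir flips to +; running = +22645.4545
Stage 5 [15T→35T]: ω = 22645.4545×15/35 = 9705.1948 rpm, dir flips to −; running = −9705.1948

-9705.1948 rpm (opposite to input, |ω| = 9705.1948 rpm)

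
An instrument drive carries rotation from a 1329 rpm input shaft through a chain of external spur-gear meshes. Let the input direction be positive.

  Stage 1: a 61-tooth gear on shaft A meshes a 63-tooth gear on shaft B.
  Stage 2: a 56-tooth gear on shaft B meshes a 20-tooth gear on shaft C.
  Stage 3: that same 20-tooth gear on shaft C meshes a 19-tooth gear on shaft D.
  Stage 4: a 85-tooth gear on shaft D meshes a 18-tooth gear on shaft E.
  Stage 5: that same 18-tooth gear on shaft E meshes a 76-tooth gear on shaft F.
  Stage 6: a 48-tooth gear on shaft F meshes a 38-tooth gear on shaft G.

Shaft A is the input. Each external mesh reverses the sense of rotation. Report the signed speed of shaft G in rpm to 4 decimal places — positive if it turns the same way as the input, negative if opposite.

+5358.1105 rpm (same as input, |ω| = 5358.1105 rpm)

Stage 1 [61T→63T]: ω = 1329.0000×61/63 = 1286.8095 rpm, dir flips to −; running = −1286.8095
Stage 2 [56T→20T]: ω = 1286.8095×56/20 = 3603.0667 rpm, dir flips to +; running = +3603.0667
Stage 3 [20T→19T]: ω = 3603.0667×20/19 = 3792.7018 rpm, dir flips to −; running = −3792.7018
Stage 4 [85T→18T]: ω = 3792.7018×85/18 = 17909.9805 rpm, dir flips to +; running = +17909.9805
Stage 5 [18T→76T]: ω = 17909.9805×18/76 = 4241.8375 rpm, dir flips to −; running = −4241.8375
Stage 6 [48T→38T]: ω = 4241.8375×48/38 = 5358.1105 rpm, dir flips to +; running = +5358.1105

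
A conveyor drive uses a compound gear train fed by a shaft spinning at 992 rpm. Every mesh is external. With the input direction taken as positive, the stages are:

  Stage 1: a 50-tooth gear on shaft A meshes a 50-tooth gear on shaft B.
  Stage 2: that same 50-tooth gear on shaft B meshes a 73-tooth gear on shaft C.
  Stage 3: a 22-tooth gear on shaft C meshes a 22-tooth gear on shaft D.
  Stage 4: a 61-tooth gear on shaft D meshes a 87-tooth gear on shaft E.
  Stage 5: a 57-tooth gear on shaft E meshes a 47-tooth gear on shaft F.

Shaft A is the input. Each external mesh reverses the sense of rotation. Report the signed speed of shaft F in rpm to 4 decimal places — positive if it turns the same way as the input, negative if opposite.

Stage 1 [50T→50T]: ω = 992.0000×50/50 = 992.0000 rpm, dir flips to −; running = −992.0000
Stage 2 [50T→73T]: ω = 992.0000×50/73 = 679.4521 rpm, dir flips to +; running = +679.4521
Stage 3 [22T→22T]: ω = 679.4521×22/22 = 679.4521 rpm, dir flips to −; running = −679.4521
Stage 4 [61T→87T]: ω = 679.4521×61/87 = 476.3974 rpm, dir flips to +; running = +476.3974
Stage 5 [57T→47T]: ω = 476.3974×57/47 = 577.7586 rpm, dir flips to −; running = −577.7586

-577.7586 rpm (opposite to input, |ω| = 577.7586 rpm)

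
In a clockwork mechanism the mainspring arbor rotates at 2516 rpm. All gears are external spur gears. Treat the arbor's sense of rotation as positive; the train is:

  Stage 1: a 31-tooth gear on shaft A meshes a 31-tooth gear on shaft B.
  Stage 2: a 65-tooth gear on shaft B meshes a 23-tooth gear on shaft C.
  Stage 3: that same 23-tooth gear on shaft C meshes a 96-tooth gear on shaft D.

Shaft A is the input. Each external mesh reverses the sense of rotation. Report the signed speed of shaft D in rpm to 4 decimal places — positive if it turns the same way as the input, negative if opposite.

-1703.5417 rpm (opposite to input, |ω| = 1703.5417 rpm)

Stage 1 [31T→31T]: ω = 2516.0000×31/31 = 2516.0000 rpm, dir flips to −; running = −2516.0000
Stage 2 [65T→23T]: ω = 2516.0000×65/23 = 7110.4348 rpm, dir flips to +; running = +7110.4348
Stage 3 [23T→96T]: ω = 7110.4348×23/96 = 1703.5417 rpm, dir flips to −; running = −1703.5417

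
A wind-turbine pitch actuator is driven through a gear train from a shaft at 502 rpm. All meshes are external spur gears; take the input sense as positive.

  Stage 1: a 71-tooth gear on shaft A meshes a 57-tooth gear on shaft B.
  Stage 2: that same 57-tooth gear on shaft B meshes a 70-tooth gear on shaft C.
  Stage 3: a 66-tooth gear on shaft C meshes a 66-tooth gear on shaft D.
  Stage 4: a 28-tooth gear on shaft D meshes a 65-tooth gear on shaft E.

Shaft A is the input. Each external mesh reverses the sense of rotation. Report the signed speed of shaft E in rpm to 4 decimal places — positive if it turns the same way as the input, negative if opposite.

+219.3354 rpm (same as input, |ω| = 219.3354 rpm)

Stage 1 [71T→57T]: ω = 502.0000×71/57 = 625.2982 rpm, dir flips to −; running = −625.2982
Stage 2 [57T→70T]: ω = 625.2982×57/70 = 509.1714 rpm, dir flips to +; running = +509.1714
Stage 3 [66T→66T]: ω = 509.1714×66/66 = 509.1714 rpm, dir flips to −; running = −509.1714
Stage 4 [28T→65T]: ω = 509.1714×28/65 = 219.3354 rpm, dir flips to +; running = +219.3354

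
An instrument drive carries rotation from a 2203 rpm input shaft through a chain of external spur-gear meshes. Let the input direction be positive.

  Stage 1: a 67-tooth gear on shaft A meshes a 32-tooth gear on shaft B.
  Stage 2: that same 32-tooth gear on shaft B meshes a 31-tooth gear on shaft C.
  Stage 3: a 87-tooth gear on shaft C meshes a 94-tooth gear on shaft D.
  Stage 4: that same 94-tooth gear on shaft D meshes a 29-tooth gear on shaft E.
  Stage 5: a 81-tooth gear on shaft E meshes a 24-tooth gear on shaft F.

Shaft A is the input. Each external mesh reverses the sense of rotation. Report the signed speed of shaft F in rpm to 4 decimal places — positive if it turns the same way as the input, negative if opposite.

-48208.3911 rpm (opposite to input, |ω| = 48208.3911 rpm)

Stage 1 [67T→32T]: ω = 2203.0000×67/32 = 4612.5312 rpm, dir flips to −; running = −4612.5312
Stage 2 [32T→31T]: ω = 4612.5312×32/31 = 4761.3226 rpm, dir flips to +; running = +4761.3226
Stage 3 [87T→94T]: ω = 4761.3226×87/94 = 4406.7560 rpm, dir flips to −; running = −4406.7560
Stage 4 [94T→29T]: ω = 4406.7560×94/29 = 14283.9677 rpm, dir flips to +; running = +14283.9677
Stage 5 [81T→24T]: ω = 14283.9677×81/24 = 48208.3911 rpm, dir flips to −; running = −48208.3911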